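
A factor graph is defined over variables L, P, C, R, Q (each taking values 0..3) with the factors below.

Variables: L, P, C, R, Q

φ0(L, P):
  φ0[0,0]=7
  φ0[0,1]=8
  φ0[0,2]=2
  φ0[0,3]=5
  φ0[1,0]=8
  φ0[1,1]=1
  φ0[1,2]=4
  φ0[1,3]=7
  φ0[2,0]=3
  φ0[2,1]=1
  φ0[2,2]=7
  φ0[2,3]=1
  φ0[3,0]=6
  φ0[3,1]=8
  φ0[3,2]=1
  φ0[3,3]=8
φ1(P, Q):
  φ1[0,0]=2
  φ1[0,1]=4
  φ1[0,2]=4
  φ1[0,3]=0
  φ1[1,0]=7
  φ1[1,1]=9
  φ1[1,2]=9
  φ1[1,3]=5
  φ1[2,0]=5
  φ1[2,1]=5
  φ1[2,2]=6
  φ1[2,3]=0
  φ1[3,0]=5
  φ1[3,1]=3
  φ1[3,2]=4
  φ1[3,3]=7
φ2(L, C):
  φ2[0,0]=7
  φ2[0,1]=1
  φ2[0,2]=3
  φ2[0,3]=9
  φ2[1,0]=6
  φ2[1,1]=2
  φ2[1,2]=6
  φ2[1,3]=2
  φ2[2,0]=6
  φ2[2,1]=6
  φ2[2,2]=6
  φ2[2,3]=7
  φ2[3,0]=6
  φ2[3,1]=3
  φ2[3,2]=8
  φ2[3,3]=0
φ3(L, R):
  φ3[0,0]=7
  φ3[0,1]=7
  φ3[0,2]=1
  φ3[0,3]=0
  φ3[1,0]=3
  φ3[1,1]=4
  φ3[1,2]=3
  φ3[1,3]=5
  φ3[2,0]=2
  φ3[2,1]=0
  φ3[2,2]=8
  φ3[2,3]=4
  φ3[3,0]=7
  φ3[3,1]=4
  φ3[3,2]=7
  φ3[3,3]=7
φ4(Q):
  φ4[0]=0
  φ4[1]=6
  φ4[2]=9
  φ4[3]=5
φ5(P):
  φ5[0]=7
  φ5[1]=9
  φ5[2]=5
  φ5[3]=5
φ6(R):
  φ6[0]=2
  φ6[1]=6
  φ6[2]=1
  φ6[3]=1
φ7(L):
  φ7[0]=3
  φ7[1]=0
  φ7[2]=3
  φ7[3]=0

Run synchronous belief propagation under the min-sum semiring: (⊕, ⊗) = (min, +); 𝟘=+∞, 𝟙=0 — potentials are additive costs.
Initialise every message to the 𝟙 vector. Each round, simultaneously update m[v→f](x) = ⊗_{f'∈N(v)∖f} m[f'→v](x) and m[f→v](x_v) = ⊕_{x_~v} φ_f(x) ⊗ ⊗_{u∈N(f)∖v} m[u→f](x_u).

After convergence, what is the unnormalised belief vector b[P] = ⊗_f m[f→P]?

b[P] = [21, 23, 17, 20]

init: all messages = 𝟙 over 4 values
r1 m[φ0→L] = [2, 1, 1, 1]
r1 m[φ0→P] = [3, 1, 1, 1]
r1 m[φ1→P] = [0, 5, 0, 3]
r1 m[φ1→Q] = [2, 3, 4, 0]
r1 m[φ2→L] = [1, 2, 6, 0]
r1 m[φ2→C] = [6, 1, 3, 0]
r1 m[φ3→L] = [0, 3, 0, 4]
r1 m[φ3→R] = [2, 0, 1, 0]
r1 m[φ4→Q] = [0, 6, 9, 5]
r1 m[φ5→P] = [7, 9, 5, 5]
r1 m[φ6→R] = [2, 6, 1, 1]
r1 m[φ7→L] = [3, 0, 3, 0]
r1 m[L→φ0] = [0, 0, 0, 0]
r1 m[L→φ2] = [0, 0, 0, 0]
r1 m[L→φ3] = [0, 0, 0, 0]
r1 m[L→φ7] = [0, 0, 0, 0]
r1 m[P→φ0] = [0, 0, 0, 0]
r1 m[P→φ1] = [0, 0, 0, 0]
r1 m[P→φ5] = [0, 0, 0, 0]
r1 m[C→φ2] = [0, 0, 0, 0]
r1 m[R→φ3] = [0, 0, 0, 0]
r1 m[R→φ6] = [0, 0, 0, 0]
r1 m[Q→φ1] = [0, 0, 0, 0]
r1 m[Q→φ4] = [0, 0, 0, 0]
r2 m[φ0→L] = [2, 1, 1, 1]
r2 m[φ0→P] = [3, 1, 1, 1]
r2 m[φ1→P] = [0, 5, 0, 3]
r2 m[φ1→Q] = [2, 3, 4, 0]
r2 m[φ2→L] = [1, 2, 6, 0]
r2 m[φ2→C] = [6, 1, 3, 0]
r2 m[φ3→L] = [0, 3, 0, 4]
r2 m[φ3→R] = [2, 0, 1, 0]
r2 m[φ4→Q] = [0, 6, 9, 5]
r2 m[φ5→P] = [7, 9, 5, 5]
r2 m[φ6→R] = [2, 6, 1, 1]
r2 m[φ7→L] = [3, 0, 3, 0]
r2 m[L→φ0] = [4, 5, 9, 4]
r2 m[L→φ2] = [5, 4, 4, 5]
r2 m[L→φ3] = [6, 3, 10, 1]
r2 m[L→φ7] = [3, 6, 7, 5]
r2 m[P→φ0] = [7, 14, 5, 8]
r2 m[P→φ1] = [10, 10, 6, 6]
r2 m[P→φ5] = [3, 6, 1, 4]
r2 m[C→φ2] = [0, 0, 0, 0]
r2 m[R→φ3] = [2, 6, 1, 1]
r2 m[R→φ6] = [2, 0, 1, 0]
r2 m[Q→φ1] = [0, 6, 9, 5]
r2 m[Q→φ4] = [2, 3, 4, 0]
r3 m[φ0→L] = [7, 9, 9, 6]
r3 m[φ0→P] = [10, 6, 5, 9]
r3 m[φ1→P] = [2, 7, 5, 5]
r3 m[φ1→Q] = [11, 9, 10, 6]
r3 m[φ2→L] = [1, 2, 6, 0]
r3 m[φ2→C] = [10, 6, 8, 5]
r3 m[φ3→L] = [1, 4, 4, 8]
r3 m[φ3→R] = [6, 5, 6, 6]
r3 m[φ4→Q] = [0, 6, 9, 5]
r3 m[φ5→P] = [7, 9, 5, 5]
r3 m[φ6→R] = [2, 6, 1, 1]
r3 m[φ7→L] = [3, 0, 3, 0]
r3 m[L→φ0] = [4, 5, 9, 4]
r3 m[L→φ2] = [5, 4, 4, 5]
r3 m[L→φ3] = [6, 3, 10, 1]
r3 m[L→φ7] = [3, 6, 7, 5]
r3 m[P→φ0] = [7, 14, 5, 8]
r3 m[P→φ1] = [10, 10, 6, 6]
r3 m[P→φ5] = [3, 6, 1, 4]
r3 m[C→φ2] = [0, 0, 0, 0]
r3 m[R→φ3] = [2, 6, 1, 1]
r3 m[R→φ6] = [2, 0, 1, 0]
r3 m[Q→φ1] = [0, 6, 9, 5]
r3 m[Q→φ4] = [2, 3, 4, 0]
r4 m[φ0→L] = [7, 9, 9, 6]
r4 m[φ0→P] = [10, 6, 5, 9]
r4 m[φ1→P] = [2, 7, 5, 5]
r4 m[φ1→Q] = [11, 9, 10, 6]
r4 m[φ2→L] = [1, 2, 6, 0]
r4 m[φ2→C] = [10, 6, 8, 5]
r4 m[φ3→L] = [1, 4, 4, 8]
r4 m[φ3→R] = [6, 5, 6, 6]
r4 m[φ4→Q] = [0, 6, 9, 5]
r4 m[φ5→P] = [7, 9, 5, 5]
r4 m[φ6→R] = [2, 6, 1, 1]
r4 m[φ7→L] = [3, 0, 3, 0]
r4 m[L→φ0] = [5, 6, 13, 8]
r4 m[L→φ2] = [11, 13, 16, 14]
r4 m[L→φ3] = [11, 11, 18, 6]
r4 m[L→φ7] = [9, 15, 19, 14]
r4 m[P→φ0] = [9, 16, 10, 10]
r4 m[P→φ1] = [17, 15, 10, 14]
r4 m[P→φ5] = [12, 13, 10, 14]
r4 m[C→φ2] = [0, 0, 0, 0]
r4 m[R→φ3] = [2, 6, 1, 1]
r4 m[R→φ6] = [6, 5, 6, 6]
r4 m[Q→φ1] = [0, 6, 9, 5]
r4 m[Q→φ4] = [11, 9, 10, 6]
r5 m[φ0→L] = [12, 14, 11, 11]
r5 m[φ0→P] = [12, 7, 7, 10]
r5 m[φ1→P] = [2, 7, 5, 5]
r5 m[φ1→Q] = [15, 15, 16, 10]
r5 m[φ2→L] = [1, 2, 6, 0]
r5 m[φ2→C] = [18, 12, 14, 14]
r5 m[φ3→L] = [1, 4, 4, 8]
r5 m[φ3→R] = [13, 10, 12, 11]
r5 m[φ4→Q] = [0, 6, 9, 5]
r5 m[φ5→P] = [7, 9, 5, 5]
r5 m[φ6→R] = [2, 6, 1, 1]
r5 m[φ7→L] = [3, 0, 3, 0]
r5 m[L→φ0] = [5, 6, 13, 8]
r5 m[L→φ2] = [11, 13, 16, 14]
r5 m[L→φ3] = [11, 11, 18, 6]
r5 m[L→φ7] = [9, 15, 19, 14]
r5 m[P→φ0] = [9, 16, 10, 10]
r5 m[P→φ1] = [17, 15, 10, 14]
r5 m[P→φ5] = [12, 13, 10, 14]
r5 m[C→φ2] = [0, 0, 0, 0]
r5 m[R→φ3] = [2, 6, 1, 1]
r5 m[R→φ6] = [6, 5, 6, 6]
r5 m[Q→φ1] = [0, 6, 9, 5]
r5 m[Q→φ4] = [11, 9, 10, 6]
r6 m[φ0→L] = [12, 14, 11, 11]
r6 m[φ0→P] = [12, 7, 7, 10]
r6 m[φ1→P] = [2, 7, 5, 5]
r6 m[φ1→Q] = [15, 15, 16, 10]
r6 m[φ2→L] = [1, 2, 6, 0]
r6 m[φ2→C] = [18, 12, 14, 14]
r6 m[φ3→L] = [1, 4, 4, 8]
r6 m[φ3→R] = [13, 10, 12, 11]
r6 m[φ4→Q] = [0, 6, 9, 5]
r6 m[φ5→P] = [7, 9, 5, 5]
r6 m[φ6→R] = [2, 6, 1, 1]
r6 m[φ7→L] = [3, 0, 3, 0]
r6 m[L→φ0] = [5, 6, 13, 8]
r6 m[L→φ2] = [16, 18, 18, 19]
r6 m[L→φ3] = [16, 16, 20, 11]
r6 m[L→φ7] = [14, 20, 21, 19]
r6 m[P→φ0] = [9, 16, 10, 10]
r6 m[P→φ1] = [19, 16, 12, 15]
r6 m[P→φ5] = [14, 14, 12, 15]
r6 m[C→φ2] = [0, 0, 0, 0]
r6 m[R→φ3] = [2, 6, 1, 1]
r6 m[R→φ6] = [13, 10, 12, 11]
r6 m[Q→φ1] = [0, 6, 9, 5]
r6 m[Q→φ4] = [15, 15, 16, 10]
r7 m[φ0→L] = [12, 14, 11, 11]
r7 m[φ0→P] = [12, 7, 7, 10]
r7 m[φ1→P] = [2, 7, 5, 5]
r7 m[φ1→Q] = [17, 17, 18, 12]
r7 m[φ2→L] = [1, 2, 6, 0]
r7 m[φ2→C] = [23, 17, 19, 19]
r7 m[φ3→L] = [1, 4, 4, 8]
r7 m[φ3→R] = [18, 15, 17, 16]
r7 m[φ4→Q] = [0, 6, 9, 5]
r7 m[φ5→P] = [7, 9, 5, 5]
r7 m[φ6→R] = [2, 6, 1, 1]
r7 m[φ7→L] = [3, 0, 3, 0]
r7 m[L→φ0] = [5, 6, 13, 8]
r7 m[L→φ2] = [16, 18, 18, 19]
r7 m[L→φ3] = [16, 16, 20, 11]
r7 m[L→φ7] = [14, 20, 21, 19]
r7 m[P→φ0] = [9, 16, 10, 10]
r7 m[P→φ1] = [19, 16, 12, 15]
r7 m[P→φ5] = [14, 14, 12, 15]
r7 m[C→φ2] = [0, 0, 0, 0]
r7 m[R→φ3] = [2, 6, 1, 1]
r7 m[R→φ6] = [13, 10, 12, 11]
r7 m[Q→φ1] = [0, 6, 9, 5]
r7 m[Q→φ4] = [15, 15, 16, 10]
r8 m[φ0→L] = [12, 14, 11, 11]
r8 m[φ0→P] = [12, 7, 7, 10]
r8 m[φ1→P] = [2, 7, 5, 5]
r8 m[φ1→Q] = [17, 17, 18, 12]
r8 m[φ2→L] = [1, 2, 6, 0]
r8 m[φ2→C] = [23, 17, 19, 19]
r8 m[φ3→L] = [1, 4, 4, 8]
r8 m[φ3→R] = [18, 15, 17, 16]
r8 m[φ4→Q] = [0, 6, 9, 5]
r8 m[φ5→P] = [7, 9, 5, 5]
r8 m[φ6→R] = [2, 6, 1, 1]
r8 m[φ7→L] = [3, 0, 3, 0]
r8 m[L→φ0] = [5, 6, 13, 8]
r8 m[L→φ2] = [16, 18, 18, 19]
r8 m[L→φ3] = [16, 16, 20, 11]
r8 m[L→φ7] = [14, 20, 21, 19]
r8 m[P→φ0] = [9, 16, 10, 10]
r8 m[P→φ1] = [19, 16, 12, 15]
r8 m[P→φ5] = [14, 14, 12, 15]
r8 m[C→φ2] = [0, 0, 0, 0]
r8 m[R→φ3] = [2, 6, 1, 1]
r8 m[R→φ6] = [18, 15, 17, 16]
r8 m[Q→φ1] = [0, 6, 9, 5]
r8 m[Q→φ4] = [17, 17, 18, 12]
r9 m[φ0→L] = [12, 14, 11, 11]
r9 m[φ0→P] = [12, 7, 7, 10]
r9 m[φ1→P] = [2, 7, 5, 5]
r9 m[φ1→Q] = [17, 17, 18, 12]
r9 m[φ2→L] = [1, 2, 6, 0]
r9 m[φ2→C] = [23, 17, 19, 19]
r9 m[φ3→L] = [1, 4, 4, 8]
r9 m[φ3→R] = [18, 15, 17, 16]
r9 m[φ4→Q] = [0, 6, 9, 5]
r9 m[φ5→P] = [7, 9, 5, 5]
r9 m[φ6→R] = [2, 6, 1, 1]
r9 m[φ7→L] = [3, 0, 3, 0]
r9 m[L→φ0] = [5, 6, 13, 8]
r9 m[L→φ2] = [16, 18, 18, 19]
r9 m[L→φ3] = [16, 16, 20, 11]
r9 m[L→φ7] = [14, 20, 21, 19]
r9 m[P→φ0] = [9, 16, 10, 10]
r9 m[P→φ1] = [19, 16, 12, 15]
r9 m[P→φ5] = [14, 14, 12, 15]
r9 m[C→φ2] = [0, 0, 0, 0]
r9 m[R→φ3] = [2, 6, 1, 1]
r9 m[R→φ6] = [18, 15, 17, 16]
r9 m[Q→φ1] = [0, 6, 9, 5]
r9 m[Q→φ4] = [17, 17, 18, 12]
fixed point reached at round 9
b[P] = ⊗ incoming = [21, 23, 17, 20]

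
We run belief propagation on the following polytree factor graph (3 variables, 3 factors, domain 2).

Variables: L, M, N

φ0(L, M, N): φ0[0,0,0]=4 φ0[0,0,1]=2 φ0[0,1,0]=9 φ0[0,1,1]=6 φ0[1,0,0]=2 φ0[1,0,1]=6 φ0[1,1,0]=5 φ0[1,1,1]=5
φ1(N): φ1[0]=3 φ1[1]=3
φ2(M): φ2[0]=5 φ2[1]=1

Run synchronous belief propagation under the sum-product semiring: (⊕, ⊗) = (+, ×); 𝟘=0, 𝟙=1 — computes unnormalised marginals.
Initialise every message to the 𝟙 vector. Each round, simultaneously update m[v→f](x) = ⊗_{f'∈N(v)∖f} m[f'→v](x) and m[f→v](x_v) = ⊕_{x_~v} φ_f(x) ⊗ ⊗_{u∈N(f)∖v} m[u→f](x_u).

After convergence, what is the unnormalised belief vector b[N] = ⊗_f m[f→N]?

init: all messages = 𝟙 over 2 values
r1 m[φ0→L] = [21, 18]
r1 m[φ0→M] = [14, 25]
r1 m[φ0→N] = [20, 19]
r1 m[φ1→N] = [3, 3]
r1 m[φ2→M] = [5, 1]
r1 m[L→φ0] = [1, 1]
r1 m[M→φ0] = [1, 1]
r1 m[M→φ2] = [1, 1]
r1 m[N→φ0] = [1, 1]
r1 m[N→φ1] = [1, 1]
r2 m[φ0→L] = [21, 18]
r2 m[φ0→M] = [14, 25]
r2 m[φ0→N] = [20, 19]
r2 m[φ1→N] = [3, 3]
r2 m[φ2→M] = [5, 1]
r2 m[L→φ0] = [1, 1]
r2 m[M→φ0] = [5, 1]
r2 m[M→φ2] = [14, 25]
r2 m[N→φ0] = [3, 3]
r2 m[N→φ1] = [20, 19]
r3 m[φ0→L] = [135, 150]
r3 m[φ0→M] = [42, 75]
r3 m[φ0→N] = [44, 51]
r3 m[φ1→N] = [3, 3]
r3 m[φ2→M] = [5, 1]
r3 m[L→φ0] = [1, 1]
r3 m[M→φ0] = [5, 1]
r3 m[M→φ2] = [14, 25]
r3 m[N→φ0] = [3, 3]
r3 m[N→φ1] = [20, 19]
r4 m[φ0→L] = [135, 150]
r4 m[φ0→M] = [42, 75]
r4 m[φ0→N] = [44, 51]
r4 m[φ1→N] = [3, 3]
r4 m[φ2→M] = [5, 1]
r4 m[L→φ0] = [1, 1]
r4 m[M→φ0] = [5, 1]
r4 m[M→φ2] = [42, 75]
r4 m[N→φ0] = [3, 3]
r4 m[N→φ1] = [44, 51]
r5 m[φ0→L] = [135, 150]
r5 m[φ0→M] = [42, 75]
r5 m[φ0→N] = [44, 51]
r5 m[φ1→N] = [3, 3]
r5 m[φ2→M] = [5, 1]
r5 m[L→φ0] = [1, 1]
r5 m[M→φ0] = [5, 1]
r5 m[M→φ2] = [42, 75]
r5 m[N→φ0] = [3, 3]
r5 m[N→φ1] = [44, 51]
fixed point reached at round 5
b[N] = ⊗ incoming = [132, 153]

b[N] = [132, 153]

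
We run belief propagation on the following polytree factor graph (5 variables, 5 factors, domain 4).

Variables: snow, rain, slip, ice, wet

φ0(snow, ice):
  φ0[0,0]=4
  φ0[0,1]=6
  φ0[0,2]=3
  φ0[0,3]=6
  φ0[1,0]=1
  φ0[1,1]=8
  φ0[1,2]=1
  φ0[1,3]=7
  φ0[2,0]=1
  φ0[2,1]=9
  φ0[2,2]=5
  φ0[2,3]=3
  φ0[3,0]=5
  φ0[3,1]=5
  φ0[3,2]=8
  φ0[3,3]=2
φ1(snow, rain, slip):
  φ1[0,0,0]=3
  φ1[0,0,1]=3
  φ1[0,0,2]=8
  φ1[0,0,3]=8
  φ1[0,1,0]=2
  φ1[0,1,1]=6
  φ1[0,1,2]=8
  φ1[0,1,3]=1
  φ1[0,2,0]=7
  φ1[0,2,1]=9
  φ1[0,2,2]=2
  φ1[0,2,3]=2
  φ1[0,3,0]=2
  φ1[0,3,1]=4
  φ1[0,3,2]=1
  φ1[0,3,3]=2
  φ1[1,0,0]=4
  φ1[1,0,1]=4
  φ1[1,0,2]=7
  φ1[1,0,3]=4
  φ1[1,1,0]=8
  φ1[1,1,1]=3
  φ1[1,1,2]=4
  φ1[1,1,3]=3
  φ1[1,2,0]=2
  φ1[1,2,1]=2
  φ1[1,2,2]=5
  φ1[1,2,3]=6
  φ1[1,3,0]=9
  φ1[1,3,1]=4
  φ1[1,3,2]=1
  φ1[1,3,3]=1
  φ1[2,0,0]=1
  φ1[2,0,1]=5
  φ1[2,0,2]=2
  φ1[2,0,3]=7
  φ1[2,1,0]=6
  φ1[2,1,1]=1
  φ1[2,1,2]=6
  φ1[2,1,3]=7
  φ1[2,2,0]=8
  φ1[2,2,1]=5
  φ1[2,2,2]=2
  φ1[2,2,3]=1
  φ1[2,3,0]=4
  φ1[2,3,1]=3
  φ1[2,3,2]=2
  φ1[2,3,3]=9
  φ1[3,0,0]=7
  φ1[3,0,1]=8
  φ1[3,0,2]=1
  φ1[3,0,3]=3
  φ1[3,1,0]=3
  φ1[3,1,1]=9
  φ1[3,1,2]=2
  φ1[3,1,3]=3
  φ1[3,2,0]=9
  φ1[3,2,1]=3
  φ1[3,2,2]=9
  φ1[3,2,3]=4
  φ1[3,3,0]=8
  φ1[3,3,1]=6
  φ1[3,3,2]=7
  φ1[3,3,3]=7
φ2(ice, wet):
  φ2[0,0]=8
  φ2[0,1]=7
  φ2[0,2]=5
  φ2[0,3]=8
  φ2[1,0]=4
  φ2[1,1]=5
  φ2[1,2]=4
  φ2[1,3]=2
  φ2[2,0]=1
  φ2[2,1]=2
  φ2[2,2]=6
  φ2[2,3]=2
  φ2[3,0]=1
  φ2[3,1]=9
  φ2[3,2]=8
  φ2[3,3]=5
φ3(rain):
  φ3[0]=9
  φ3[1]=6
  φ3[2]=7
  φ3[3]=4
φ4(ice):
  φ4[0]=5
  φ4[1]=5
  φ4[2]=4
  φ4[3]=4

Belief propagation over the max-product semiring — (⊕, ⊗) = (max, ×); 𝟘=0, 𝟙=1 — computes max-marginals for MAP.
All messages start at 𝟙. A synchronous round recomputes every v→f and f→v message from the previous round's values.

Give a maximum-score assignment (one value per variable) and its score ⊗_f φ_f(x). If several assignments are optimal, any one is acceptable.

init: all messages = 𝟙 over 4 values
r1 m[φ0→snow] = [6, 8, 9, 8]
r1 m[φ0→ice] = [5, 9, 8, 7]
r1 m[φ1→snow] = [9, 9, 9, 9]
r1 m[φ1→rain] = [8, 9, 9, 9]
r1 m[φ1→slip] = [9, 9, 9, 9]
r1 m[φ2→ice] = [8, 5, 6, 9]
r1 m[φ2→wet] = [8, 9, 8, 8]
r1 m[φ3→rain] = [9, 6, 7, 4]
r1 m[φ4→ice] = [5, 5, 4, 4]
r1 m[snow→φ0] = [1, 1, 1, 1]
r1 m[snow→φ1] = [1, 1, 1, 1]
r1 m[rain→φ1] = [1, 1, 1, 1]
r1 m[rain→φ3] = [1, 1, 1, 1]
r1 m[slip→φ1] = [1, 1, 1, 1]
r1 m[ice→φ0] = [1, 1, 1, 1]
r1 m[ice→φ2] = [1, 1, 1, 1]
r1 m[ice→φ4] = [1, 1, 1, 1]
r1 m[wet→φ2] = [1, 1, 1, 1]
r2 m[φ0→snow] = [6, 8, 9, 8]
r2 m[φ0→ice] = [5, 9, 8, 7]
r2 m[φ1→snow] = [9, 9, 9, 9]
r2 m[φ1→rain] = [8, 9, 9, 9]
r2 m[φ1→slip] = [9, 9, 9, 9]
r2 m[φ2→ice] = [8, 5, 6, 9]
r2 m[φ2→wet] = [8, 9, 8, 8]
r2 m[φ3→rain] = [9, 6, 7, 4]
r2 m[φ4→ice] = [5, 5, 4, 4]
r2 m[snow→φ0] = [9, 9, 9, 9]
r2 m[snow→φ1] = [6, 8, 9, 8]
r2 m[rain→φ1] = [9, 6, 7, 4]
r2 m[rain→φ3] = [8, 9, 9, 9]
r2 m[slip→φ1] = [1, 1, 1, 1]
r2 m[ice→φ0] = [40, 25, 24, 36]
r2 m[ice→φ2] = [25, 45, 32, 28]
r2 m[ice→φ4] = [40, 45, 48, 63]
r2 m[wet→φ2] = [1, 1, 1, 1]
r3 m[φ0→snow] = [216, 252, 225, 200]
r3 m[φ0→ice] = [45, 81, 72, 63]
r3 m[φ1→snow] = [72, 63, 63, 72]
r3 m[φ1→rain] = [64, 72, 72, 81]
r3 m[φ1→slip] = [504, 576, 504, 567]
r3 m[φ2→ice] = [8, 5, 6, 9]
r3 m[φ2→wet] = [200, 252, 224, 200]
r3 m[φ3→rain] = [9, 6, 7, 4]
r3 m[φ4→ice] = [5, 5, 4, 4]
r3 m[snow→φ0] = [9, 9, 9, 9]
r3 m[snow→φ1] = [6, 8, 9, 8]
r3 m[rain→φ1] = [9, 6, 7, 4]
r3 m[rain→φ3] = [8, 9, 9, 9]
r3 m[slip→φ1] = [1, 1, 1, 1]
r3 m[ice→φ0] = [40, 25, 24, 36]
r3 m[ice→φ2] = [25, 45, 32, 28]
r3 m[ice→φ4] = [40, 45, 48, 63]
r3 m[wet→φ2] = [1, 1, 1, 1]
r4 m[φ0→snow] = [216, 252, 225, 200]
r4 m[φ0→ice] = [45, 81, 72, 63]
r4 m[φ1→snow] = [72, 63, 63, 72]
r4 m[φ1→rain] = [64, 72, 72, 81]
r4 m[φ1→slip] = [504, 576, 504, 567]
r4 m[φ2→ice] = [8, 5, 6, 9]
r4 m[φ2→wet] = [200, 252, 224, 200]
r4 m[φ3→rain] = [9, 6, 7, 4]
r4 m[φ4→ice] = [5, 5, 4, 4]
r4 m[snow→φ0] = [72, 63, 63, 72]
r4 m[snow→φ1] = [216, 252, 225, 200]
r4 m[rain→φ1] = [9, 6, 7, 4]
r4 m[rain→φ3] = [64, 72, 72, 81]
r4 m[slip→φ1] = [1, 1, 1, 1]
r4 m[ice→φ0] = [40, 25, 24, 36]
r4 m[ice→φ2] = [225, 405, 288, 252]
r4 m[ice→φ4] = [360, 405, 432, 567]
r4 m[wet→φ2] = [1, 1, 1, 1]
r5 m[φ0→snow] = [216, 252, 225, 200]
r5 m[φ0→ice] = [360, 567, 576, 441]
r5 m[φ1→snow] = [72, 63, 63, 72]
r5 m[φ1→rain] = [1764, 2016, 1944, 2268]
r5 m[φ1→slip] = [12600, 14400, 15876, 15552]
r5 m[φ2→ice] = [8, 5, 6, 9]
r5 m[φ2→wet] = [1800, 2268, 2016, 1800]
r5 m[φ3→rain] = [9, 6, 7, 4]
r5 m[φ4→ice] = [5, 5, 4, 4]
r5 m[snow→φ0] = [72, 63, 63, 72]
r5 m[snow→φ1] = [216, 252, 225, 200]
r5 m[rain→φ1] = [9, 6, 7, 4]
r5 m[rain→φ3] = [64, 72, 72, 81]
r5 m[slip→φ1] = [1, 1, 1, 1]
r5 m[ice→φ0] = [40, 25, 24, 36]
r5 m[ice→φ2] = [225, 405, 288, 252]
r5 m[ice→φ4] = [360, 405, 432, 567]
r5 m[wet→φ2] = [1, 1, 1, 1]
r6 m[φ0→snow] = [216, 252, 225, 200]
r6 m[φ0→ice] = [360, 567, 576, 441]
r6 m[φ1→snow] = [72, 63, 63, 72]
r6 m[φ1→rain] = [1764, 2016, 1944, 2268]
r6 m[φ1→slip] = [12600, 14400, 15876, 15552]
r6 m[φ2→ice] = [8, 5, 6, 9]
r6 m[φ2→wet] = [1800, 2268, 2016, 1800]
r6 m[φ3→rain] = [9, 6, 7, 4]
r6 m[φ4→ice] = [5, 5, 4, 4]
r6 m[snow→φ0] = [72, 63, 63, 72]
r6 m[snow→φ1] = [216, 252, 225, 200]
r6 m[rain→φ1] = [9, 6, 7, 4]
r6 m[rain→φ3] = [1764, 2016, 1944, 2268]
r6 m[slip→φ1] = [1, 1, 1, 1]
r6 m[ice→φ0] = [40, 25, 24, 36]
r6 m[ice→φ2] = [1800, 2835, 2304, 1764]
r6 m[ice→φ4] = [2880, 2835, 3456, 3969]
r6 m[wet→φ2] = [1, 1, 1, 1]
r7 m[φ0→snow] = [216, 252, 225, 200]
r7 m[φ0→ice] = [360, 567, 576, 441]
r7 m[φ1→snow] = [72, 63, 63, 72]
r7 m[φ1→rain] = [1764, 2016, 1944, 2268]
r7 m[φ1→slip] = [12600, 14400, 15876, 15552]
r7 m[φ2→ice] = [8, 5, 6, 9]
r7 m[φ2→wet] = [14400, 15876, 14112, 14400]
r7 m[φ3→rain] = [9, 6, 7, 4]
r7 m[φ4→ice] = [5, 5, 4, 4]
r7 m[snow→φ0] = [72, 63, 63, 72]
r7 m[snow→φ1] = [216, 252, 225, 200]
r7 m[rain→φ1] = [9, 6, 7, 4]
r7 m[rain→φ3] = [1764, 2016, 1944, 2268]
r7 m[slip→φ1] = [1, 1, 1, 1]
r7 m[ice→φ0] = [40, 25, 24, 36]
r7 m[ice→φ2] = [1800, 2835, 2304, 1764]
r7 m[ice→φ4] = [2880, 2835, 3456, 3969]
r7 m[wet→φ2] = [1, 1, 1, 1]
r8 m[φ0→snow] = [216, 252, 225, 200]
r8 m[φ0→ice] = [360, 567, 576, 441]
r8 m[φ1→snow] = [72, 63, 63, 72]
r8 m[φ1→rain] = [1764, 2016, 1944, 2268]
r8 m[φ1→slip] = [12600, 14400, 15876, 15552]
r8 m[φ2→ice] = [8, 5, 6, 9]
r8 m[φ2→wet] = [14400, 15876, 14112, 14400]
r8 m[φ3→rain] = [9, 6, 7, 4]
r8 m[φ4→ice] = [5, 5, 4, 4]
r8 m[snow→φ0] = [72, 63, 63, 72]
r8 m[snow→φ1] = [216, 252, 225, 200]
r8 m[rain→φ1] = [9, 6, 7, 4]
r8 m[rain→φ3] = [1764, 2016, 1944, 2268]
r8 m[slip→φ1] = [1, 1, 1, 1]
r8 m[ice→φ0] = [40, 25, 24, 36]
r8 m[ice→φ2] = [1800, 2835, 2304, 1764]
r8 m[ice→φ4] = [2880, 2835, 3456, 3969]
r8 m[wet→φ2] = [1, 1, 1, 1]
fixed point reached at round 8
traceback from snow: (snow=1, rain=0, slip=2, ice=3, wet=1), score=15876

assignment: (snow=1, rain=0, slip=2, ice=3, wet=1); score = 15876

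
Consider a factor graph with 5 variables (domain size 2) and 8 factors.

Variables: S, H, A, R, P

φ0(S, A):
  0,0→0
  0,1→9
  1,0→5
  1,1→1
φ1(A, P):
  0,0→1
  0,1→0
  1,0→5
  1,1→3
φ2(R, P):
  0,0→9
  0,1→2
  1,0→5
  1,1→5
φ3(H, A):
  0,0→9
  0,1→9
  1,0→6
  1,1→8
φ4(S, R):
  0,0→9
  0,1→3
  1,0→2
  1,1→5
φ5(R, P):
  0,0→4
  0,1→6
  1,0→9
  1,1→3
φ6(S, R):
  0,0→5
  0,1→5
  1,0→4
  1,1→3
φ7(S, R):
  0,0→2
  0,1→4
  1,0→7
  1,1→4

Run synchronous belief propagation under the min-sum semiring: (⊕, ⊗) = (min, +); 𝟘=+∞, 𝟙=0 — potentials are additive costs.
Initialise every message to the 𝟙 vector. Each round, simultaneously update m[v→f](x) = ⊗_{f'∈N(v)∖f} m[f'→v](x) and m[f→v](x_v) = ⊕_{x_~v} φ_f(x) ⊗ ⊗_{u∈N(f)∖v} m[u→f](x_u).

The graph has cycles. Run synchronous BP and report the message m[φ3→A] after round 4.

init: all messages = 𝟙 over 2 values
r1 m[φ0→S] = [0, 1]
r1 m[φ0→A] = [0, 1]
r1 m[φ1→A] = [0, 3]
r1 m[φ1→P] = [1, 0]
r1 m[φ2→R] = [2, 5]
r1 m[φ2→P] = [5, 2]
r1 m[φ3→H] = [9, 6]
r1 m[φ3→A] = [6, 8]
r1 m[φ4→S] = [3, 2]
r1 m[φ4→R] = [2, 3]
r1 m[φ5→R] = [4, 3]
r1 m[φ5→P] = [4, 3]
r1 m[φ6→S] = [5, 3]
r1 m[φ6→R] = [4, 3]
r1 m[φ7→S] = [2, 4]
r1 m[φ7→R] = [2, 4]
r1 m[S→φ0] = [0, 0]
r1 m[S→φ4] = [0, 0]
r1 m[S→φ6] = [0, 0]
r1 m[S→φ7] = [0, 0]
r1 m[H→φ3] = [0, 0]
r1 m[A→φ0] = [0, 0]
r1 m[A→φ1] = [0, 0]
r1 m[A→φ3] = [0, 0]
r1 m[R→φ2] = [0, 0]
r1 m[R→φ4] = [0, 0]
r1 m[R→φ5] = [0, 0]
r1 m[R→φ6] = [0, 0]
r1 m[R→φ7] = [0, 0]
r1 m[P→φ1] = [0, 0]
r1 m[P→φ2] = [0, 0]
r1 m[P→φ5] = [0, 0]
r2 m[φ0→S] = [0, 1]
r2 m[φ0→A] = [0, 1]
r2 m[φ1→A] = [0, 3]
r2 m[φ1→P] = [1, 0]
r2 m[φ2→R] = [2, 5]
r2 m[φ2→P] = [5, 2]
r2 m[φ3→H] = [9, 6]
r2 m[φ3→A] = [6, 8]
r2 m[φ4→S] = [3, 2]
r2 m[φ4→R] = [2, 3]
r2 m[φ5→R] = [4, 3]
r2 m[φ5→P] = [4, 3]
r2 m[φ6→S] = [5, 3]
r2 m[φ6→R] = [4, 3]
r2 m[φ7→S] = [2, 4]
r2 m[φ7→R] = [2, 4]
r2 m[S→φ0] = [10, 9]
r2 m[S→φ4] = [7, 8]
r2 m[S→φ6] = [5, 7]
r2 m[S→φ7] = [8, 6]
r2 m[H→φ3] = [0, 0]
r2 m[A→φ0] = [6, 11]
r2 m[A→φ1] = [6, 9]
r2 m[A→φ3] = [0, 4]
r2 m[R→φ2] = [12, 13]
r2 m[R→φ4] = [12, 15]
r2 m[R→φ5] = [10, 15]
r2 m[R→φ6] = [10, 15]
r2 m[R→φ7] = [12, 14]
r2 m[P→φ1] = [9, 5]
r2 m[P→φ2] = [5, 3]
r2 m[P→φ5] = [6, 2]
r3 m[φ0→S] = [6, 11]
r3 m[φ0→A] = [10, 10]
r3 m[φ1→A] = [5, 8]
r3 m[φ1→P] = [7, 6]
r3 m[φ2→R] = [5, 8]
r3 m[φ2→P] = [18, 14]
r3 m[φ3→H] = [9, 6]
r3 m[φ3→A] = [6, 8]
r3 m[φ4→S] = [18, 14]
r3 m[φ4→R] = [10, 10]
r3 m[φ5→R] = [8, 5]
r3 m[φ5→P] = [14, 16]
r3 m[φ6→S] = [15, 14]
r3 m[φ6→R] = [10, 10]
r3 m[φ7→S] = [14, 18]
r3 m[φ7→R] = [10, 10]
r3 m[S→φ0] = [10, 9]
r3 m[S→φ4] = [7, 8]
r3 m[S→φ6] = [5, 7]
r3 m[S→φ7] = [8, 6]
r3 m[H→φ3] = [0, 0]
r3 m[A→φ0] = [6, 11]
r3 m[A→φ1] = [6, 9]
r3 m[A→φ3] = [0, 4]
r3 m[R→φ2] = [12, 13]
r3 m[R→φ4] = [12, 15]
r3 m[R→φ5] = [10, 15]
r3 m[R→φ6] = [10, 15]
r3 m[R→φ7] = [12, 14]
r3 m[P→φ1] = [9, 5]
r3 m[P→φ2] = [5, 3]
r3 m[P→φ5] = [6, 2]
r4 m[φ0→S] = [6, 11]
r4 m[φ0→A] = [10, 10]
r4 m[φ1→A] = [5, 8]
r4 m[φ1→P] = [7, 6]
r4 m[φ2→R] = [5, 8]
r4 m[φ2→P] = [18, 14]
r4 m[φ3→H] = [9, 6]
r4 m[φ3→A] = [6, 8]
r4 m[φ4→S] = [18, 14]
r4 m[φ4→R] = [10, 10]
r4 m[φ5→R] = [8, 5]
r4 m[φ5→P] = [14, 16]
r4 m[φ6→S] = [15, 14]
r4 m[φ6→R] = [10, 10]
r4 m[φ7→S] = [14, 18]
r4 m[φ7→R] = [10, 10]
r4 m[S→φ0] = [47, 46]
r4 m[S→φ4] = [35, 43]
r4 m[S→φ6] = [38, 43]
r4 m[S→φ7] = [39, 39]
r4 m[H→φ3] = [0, 0]
r4 m[A→φ0] = [11, 16]
r4 m[A→φ1] = [16, 18]
r4 m[A→φ3] = [15, 18]
r4 m[R→φ2] = [38, 35]
r4 m[R→φ4] = [33, 33]
r4 m[R→φ5] = [35, 38]
r4 m[R→φ6] = [33, 33]
r4 m[R→φ7] = [33, 33]
r4 m[P→φ1] = [32, 30]
r4 m[P→φ2] = [21, 22]
r4 m[P→φ5] = [25, 20]

message @ round 4 = [6, 8]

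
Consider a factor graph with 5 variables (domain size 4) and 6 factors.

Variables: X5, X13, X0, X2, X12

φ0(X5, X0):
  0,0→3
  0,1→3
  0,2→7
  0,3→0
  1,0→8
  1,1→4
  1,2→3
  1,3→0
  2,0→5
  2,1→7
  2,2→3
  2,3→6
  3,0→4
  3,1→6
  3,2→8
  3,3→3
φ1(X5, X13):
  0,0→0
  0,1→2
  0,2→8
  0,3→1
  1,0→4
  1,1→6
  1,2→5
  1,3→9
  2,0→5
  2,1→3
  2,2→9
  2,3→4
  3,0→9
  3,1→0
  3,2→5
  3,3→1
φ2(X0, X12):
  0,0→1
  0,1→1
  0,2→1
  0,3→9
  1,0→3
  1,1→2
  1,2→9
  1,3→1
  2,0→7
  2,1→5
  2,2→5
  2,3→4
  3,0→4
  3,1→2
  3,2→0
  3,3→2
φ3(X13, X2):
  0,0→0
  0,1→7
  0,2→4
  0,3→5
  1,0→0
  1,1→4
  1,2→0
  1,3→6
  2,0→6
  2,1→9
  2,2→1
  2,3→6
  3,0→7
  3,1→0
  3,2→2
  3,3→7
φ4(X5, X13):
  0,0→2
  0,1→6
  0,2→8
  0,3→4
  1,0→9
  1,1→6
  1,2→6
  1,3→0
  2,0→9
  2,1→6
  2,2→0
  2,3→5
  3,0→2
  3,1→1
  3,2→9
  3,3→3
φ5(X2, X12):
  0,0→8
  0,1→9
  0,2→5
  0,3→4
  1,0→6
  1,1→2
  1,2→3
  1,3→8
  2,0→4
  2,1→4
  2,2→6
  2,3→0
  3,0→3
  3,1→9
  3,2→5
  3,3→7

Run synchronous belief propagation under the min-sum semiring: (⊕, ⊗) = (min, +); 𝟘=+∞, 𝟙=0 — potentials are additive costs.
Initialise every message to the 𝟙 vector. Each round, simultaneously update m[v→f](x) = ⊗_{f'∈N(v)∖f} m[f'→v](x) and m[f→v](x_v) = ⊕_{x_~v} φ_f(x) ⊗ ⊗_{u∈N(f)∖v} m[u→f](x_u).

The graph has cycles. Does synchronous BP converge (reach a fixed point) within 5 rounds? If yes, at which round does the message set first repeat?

init: all messages = 𝟙 over 4 values
r1 m[φ0→X5] = [0, 0, 3, 3]
r1 m[φ0→X0] = [3, 3, 3, 0]
r1 m[φ1→X5] = [0, 4, 3, 0]
r1 m[φ1→X13] = [0, 0, 5, 1]
r1 m[φ2→X0] = [1, 1, 4, 0]
r1 m[φ2→X12] = [1, 1, 0, 1]
r1 m[φ3→X13] = [0, 0, 1, 0]
r1 m[φ3→X2] = [0, 0, 0, 5]
r1 m[φ4→X5] = [2, 0, 0, 1]
r1 m[φ4→X13] = [2, 1, 0, 0]
r1 m[φ5→X2] = [4, 2, 0, 3]
r1 m[φ5→X12] = [3, 2, 3, 0]
r1 m[X5→φ0] = [0, 0, 0, 0]
r1 m[X5→φ1] = [0, 0, 0, 0]
r1 m[X5→φ4] = [0, 0, 0, 0]
r1 m[X13→φ1] = [0, 0, 0, 0]
r1 m[X13→φ3] = [0, 0, 0, 0]
r1 m[X13→φ4] = [0, 0, 0, 0]
r1 m[X0→φ0] = [0, 0, 0, 0]
r1 m[X0→φ2] = [0, 0, 0, 0]
r1 m[X2→φ3] = [0, 0, 0, 0]
r1 m[X2→φ5] = [0, 0, 0, 0]
r1 m[X12→φ2] = [0, 0, 0, 0]
r1 m[X12→φ5] = [0, 0, 0, 0]
r2 m[φ0→X5] = [0, 0, 3, 3]
r2 m[φ0→X0] = [3, 3, 3, 0]
r2 m[φ1→X5] = [0, 4, 3, 0]
r2 m[φ1→X13] = [0, 0, 5, 1]
r2 m[φ2→X0] = [1, 1, 4, 0]
r2 m[φ2→X12] = [1, 1, 0, 1]
r2 m[φ3→X13] = [0, 0, 1, 0]
r2 m[φ3→X2] = [0, 0, 0, 5]
r2 m[φ4→X5] = [2, 0, 0, 1]
r2 m[φ4→X13] = [2, 1, 0, 0]
r2 m[φ5→X2] = [4, 2, 0, 3]
r2 m[φ5→X12] = [3, 2, 3, 0]
r2 m[X5→φ0] = [2, 4, 3, 1]
r2 m[X5→φ1] = [2, 0, 3, 4]
r2 m[X5→φ4] = [0, 4, 6, 3]
r2 m[X13→φ1] = [2, 1, 1, 0]
r2 m[X13→φ3] = [2, 1, 5, 1]
r2 m[X13→φ4] = [0, 0, 6, 1]
r2 m[X0→φ0] = [1, 1, 4, 0]
r2 m[X0→φ2] = [3, 3, 3, 0]
r2 m[X2→φ3] = [4, 2, 0, 3]
r2 m[X2→φ5] = [0, 0, 0, 5]
r2 m[X12→φ2] = [3, 2, 3, 0]
r2 m[X12→φ5] = [1, 1, 0, 1]
r3 m[φ0→X5] = [0, 0, 6, 3]
r3 m[φ0→X0] = [5, 5, 6, 2]
r3 m[φ1→X5] = [1, 6, 4, 1]
r3 m[φ1→X13] = [2, 4, 5, 3]
r3 m[φ2→X0] = [3, 1, 4, 2]
r3 m[φ2→X12] = [4, 2, 0, 2]
r3 m[φ3→X13] = [4, 0, 1, 2]
r3 m[φ3→X2] = [1, 1, 1, 7]
r3 m[φ4→X5] = [2, 1, 6, 1]
r3 m[φ4→X13] = [2, 4, 6, 4]
r3 m[φ5→X2] = [5, 3, 1, 4]
r3 m[φ5→X12] = [4, 2, 3, 0]
r3 m[X5→φ0] = [2, 4, 3, 1]
r3 m[X5→φ1] = [2, 0, 3, 4]
r3 m[X5→φ4] = [0, 4, 6, 3]
r3 m[X13→φ1] = [2, 1, 1, 0]
r3 m[X13→φ3] = [2, 1, 5, 1]
r3 m[X13→φ4] = [0, 0, 6, 1]
r3 m[X0→φ0] = [1, 1, 4, 0]
r3 m[X0→φ2] = [3, 3, 3, 0]
r3 m[X2→φ3] = [4, 2, 0, 3]
r3 m[X2→φ5] = [0, 0, 0, 5]
r3 m[X12→φ2] = [3, 2, 3, 0]
r3 m[X12→φ5] = [1, 1, 0, 1]
r4 m[φ0→X5] = [0, 0, 6, 3]
r4 m[φ0→X0] = [5, 5, 6, 2]
r4 m[φ1→X5] = [1, 6, 4, 1]
r4 m[φ1→X13] = [2, 4, 5, 3]
r4 m[φ2→X0] = [3, 1, 4, 2]
r4 m[φ2→X12] = [4, 2, 0, 2]
r4 m[φ3→X13] = [4, 0, 1, 2]
r4 m[φ3→X2] = [1, 1, 1, 7]
r4 m[φ4→X5] = [2, 1, 6, 1]
r4 m[φ4→X13] = [2, 4, 6, 4]
r4 m[φ5→X2] = [5, 3, 1, 4]
r4 m[φ5→X12] = [4, 2, 3, 0]
r4 m[X5→φ0] = [3, 7, 10, 2]
r4 m[X5→φ1] = [2, 1, 12, 4]
r4 m[X5→φ4] = [1, 6, 10, 4]
r4 m[X13→φ1] = [6, 4, 7, 6]
r4 m[X13→φ3] = [4, 8, 11, 7]
r4 m[X13→φ4] = [6, 4, 6, 5]
r4 m[X0→φ0] = [3, 1, 4, 2]
r4 m[X0→φ2] = [5, 5, 6, 2]
r4 m[X2→φ3] = [5, 3, 1, 4]
r4 m[X2→φ5] = [1, 1, 1, 7]
r4 m[X12→φ2] = [4, 2, 3, 0]
r4 m[X12→φ5] = [4, 2, 0, 2]
r5 m[φ0→X5] = [2, 2, 7, 5]
r5 m[φ0→X0] = [6, 6, 10, 3]
r5 m[φ1→X5] = [6, 10, 7, 4]
r5 m[φ1→X13] = [2, 4, 6, 3]
r5 m[φ2→X0] = [3, 1, 4, 2]
r5 m[φ2→X12] = [6, 4, 2, 4]
r5 m[φ3→X13] = [5, 1, 2, 3]
r5 m[φ3→X2] = [4, 7, 8, 9]
r5 m[φ4→X5] = [8, 5, 6, 5]
r5 m[φ4→X13] = [3, 5, 9, 5]
r5 m[φ5→X2] = [5, 3, 2, 5]
r5 m[φ5→X12] = [5, 3, 4, 1]
r5 m[X5→φ0] = [3, 7, 10, 2]
r5 m[X5→φ1] = [2, 1, 12, 4]
r5 m[X5→φ4] = [1, 6, 10, 4]
r5 m[X13→φ1] = [6, 4, 7, 6]
r5 m[X13→φ3] = [4, 8, 11, 7]
r5 m[X13→φ4] = [6, 4, 6, 5]
r5 m[X0→φ0] = [3, 1, 4, 2]
r5 m[X0→φ2] = [5, 5, 6, 2]
r5 m[X2→φ3] = [5, 3, 1, 4]
r5 m[X2→φ5] = [1, 1, 1, 7]
r5 m[X12→φ2] = [4, 2, 3, 0]
r5 m[X12→φ5] = [4, 2, 0, 2]
no fixed point within 5 rounds

NOT CONVERGED within 5 rounds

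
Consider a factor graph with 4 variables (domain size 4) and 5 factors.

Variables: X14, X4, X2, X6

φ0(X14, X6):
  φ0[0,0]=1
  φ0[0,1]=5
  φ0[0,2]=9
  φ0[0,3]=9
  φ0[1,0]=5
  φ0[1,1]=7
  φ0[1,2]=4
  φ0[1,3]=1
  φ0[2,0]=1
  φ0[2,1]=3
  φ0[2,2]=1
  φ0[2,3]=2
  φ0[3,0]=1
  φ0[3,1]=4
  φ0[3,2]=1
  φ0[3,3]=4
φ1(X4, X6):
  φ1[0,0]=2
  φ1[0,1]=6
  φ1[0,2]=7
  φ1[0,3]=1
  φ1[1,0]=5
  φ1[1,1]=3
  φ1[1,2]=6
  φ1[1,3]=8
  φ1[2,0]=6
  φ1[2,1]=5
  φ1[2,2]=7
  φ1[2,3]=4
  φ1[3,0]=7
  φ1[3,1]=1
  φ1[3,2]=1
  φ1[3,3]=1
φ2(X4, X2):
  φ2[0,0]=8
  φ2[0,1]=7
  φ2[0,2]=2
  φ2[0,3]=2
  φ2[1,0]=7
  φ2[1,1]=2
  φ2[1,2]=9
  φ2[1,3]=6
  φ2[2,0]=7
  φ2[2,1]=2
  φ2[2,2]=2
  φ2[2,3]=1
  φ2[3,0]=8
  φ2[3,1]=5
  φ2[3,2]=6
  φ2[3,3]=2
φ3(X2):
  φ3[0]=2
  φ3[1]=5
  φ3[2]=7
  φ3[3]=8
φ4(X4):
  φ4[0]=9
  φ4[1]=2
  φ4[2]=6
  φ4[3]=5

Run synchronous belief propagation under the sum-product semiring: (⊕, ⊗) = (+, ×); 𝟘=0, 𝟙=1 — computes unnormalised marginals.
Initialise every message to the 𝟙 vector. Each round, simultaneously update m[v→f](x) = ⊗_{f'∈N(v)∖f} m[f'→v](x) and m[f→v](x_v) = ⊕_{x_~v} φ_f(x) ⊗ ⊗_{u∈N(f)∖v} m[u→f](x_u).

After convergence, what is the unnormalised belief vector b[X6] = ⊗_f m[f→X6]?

init: all messages = 𝟙 over 4 values
r1 m[φ0→X14] = [24, 17, 7, 10]
r1 m[φ0→X6] = [8, 19, 15, 16]
r1 m[φ1→X4] = [16, 22, 22, 10]
r1 m[φ1→X6] = [20, 15, 21, 14]
r1 m[φ2→X4] = [19, 24, 12, 21]
r1 m[φ2→X2] = [30, 16, 19, 11]
r1 m[φ3→X2] = [2, 5, 7, 8]
r1 m[φ4→X4] = [9, 2, 6, 5]
r1 m[X14→φ0] = [1, 1, 1, 1]
r1 m[X4→φ1] = [1, 1, 1, 1]
r1 m[X4→φ2] = [1, 1, 1, 1]
r1 m[X4→φ4] = [1, 1, 1, 1]
r1 m[X2→φ2] = [1, 1, 1, 1]
r1 m[X2→φ3] = [1, 1, 1, 1]
r1 m[X6→φ0] = [1, 1, 1, 1]
r1 m[X6→φ1] = [1, 1, 1, 1]
r2 m[φ0→X14] = [24, 17, 7, 10]
r2 m[φ0→X6] = [8, 19, 15, 16]
r2 m[φ1→X4] = [16, 22, 22, 10]
r2 m[φ1→X6] = [20, 15, 21, 14]
r2 m[φ2→X4] = [19, 24, 12, 21]
r2 m[φ2→X2] = [30, 16, 19, 11]
r2 m[φ3→X2] = [2, 5, 7, 8]
r2 m[φ4→X4] = [9, 2, 6, 5]
r2 m[X14→φ0] = [1, 1, 1, 1]
r2 m[X4→φ1] = [171, 48, 72, 105]
r2 m[X4→φ2] = [144, 44, 132, 50]
r2 m[X4→φ4] = [304, 528, 264, 210]
r2 m[X2→φ2] = [2, 5, 7, 8]
r2 m[X2→φ3] = [30, 16, 19, 11]
r2 m[X6→φ0] = [20, 15, 21, 14]
r2 m[X6→φ1] = [8, 19, 15, 16]
r3 m[φ0→X14] = [410, 303, 114, 157]
r3 m[φ0→X6] = [8, 19, 15, 16]
r3 m[φ1→X4] = [251, 315, 312, 106]
r3 m[φ1→X6] = [1749, 1635, 2094, 948]
r3 m[φ2→X4] = [81, 135, 46, 99]
r3 m[φ2→X2] = [2784, 1610, 1248, 784]
r3 m[φ3→X2] = [2, 5, 7, 8]
r3 m[φ4→X4] = [9, 2, 6, 5]
r3 m[X14→φ0] = [1, 1, 1, 1]
r3 m[X4→φ1] = [171, 48, 72, 105]
r3 m[X4→φ2] = [144, 44, 132, 50]
r3 m[X4→φ4] = [304, 528, 264, 210]
r3 m[X2→φ2] = [2, 5, 7, 8]
r3 m[X2→φ3] = [30, 16, 19, 11]
r3 m[X6→φ0] = [20, 15, 21, 14]
r3 m[X6→φ1] = [8, 19, 15, 16]
r4 m[φ0→X14] = [410, 303, 114, 157]
r4 m[φ0→X6] = [8, 19, 15, 16]
r4 m[φ1→X4] = [251, 315, 312, 106]
r4 m[φ1→X6] = [1749, 1635, 2094, 948]
r4 m[φ2→X4] = [81, 135, 46, 99]
r4 m[φ2→X2] = [2784, 1610, 1248, 784]
r4 m[φ3→X2] = [2, 5, 7, 8]
r4 m[φ4→X4] = [9, 2, 6, 5]
r4 m[X14→φ0] = [1, 1, 1, 1]
r4 m[X4→φ1] = [729, 270, 276, 495]
r4 m[X4→φ2] = [2259, 630, 1872, 530]
r4 m[X4→φ4] = [20331, 42525, 14352, 10494]
r4 m[X2→φ2] = [2, 5, 7, 8]
r4 m[X2→φ3] = [2784, 1610, 1248, 784]
r4 m[X6→φ0] = [1749, 1635, 2094, 948]
r4 m[X6→φ1] = [8, 19, 15, 16]
r5 m[φ0→X14] = [37302, 29514, 10644, 14175]
r5 m[φ0→X6] = [8, 19, 15, 16]
r5 m[φ1→X4] = [251, 315, 312, 106]
r5 m[φ1→X6] = [7929, 7059, 9150, 4488]
r5 m[φ2→X4] = [81, 135, 46, 99]
r5 m[φ2→X2] = [39826, 23467, 17112, 11230]
r5 m[φ3→X2] = [2, 5, 7, 8]
r5 m[φ4→X4] = [9, 2, 6, 5]
r5 m[X14→φ0] = [1, 1, 1, 1]
r5 m[X4→φ1] = [729, 270, 276, 495]
r5 m[X4→φ2] = [2259, 630, 1872, 530]
r5 m[X4→φ4] = [20331, 42525, 14352, 10494]
r5 m[X2→φ2] = [2, 5, 7, 8]
r5 m[X2→φ3] = [2784, 1610, 1248, 784]
r5 m[X6→φ0] = [1749, 1635, 2094, 948]
r5 m[X6→φ1] = [8, 19, 15, 16]
r6 m[φ0→X14] = [37302, 29514, 10644, 14175]
r6 m[φ0→X6] = [8, 19, 15, 16]
r6 m[φ1→X4] = [251, 315, 312, 106]
r6 m[φ1→X6] = [7929, 7059, 9150, 4488]
r6 m[φ2→X4] = [81, 135, 46, 99]
r6 m[φ2→X2] = [39826, 23467, 17112, 11230]
r6 m[φ3→X2] = [2, 5, 7, 8]
r6 m[φ4→X4] = [9, 2, 6, 5]
r6 m[X14→φ0] = [1, 1, 1, 1]
r6 m[X4→φ1] = [729, 270, 276, 495]
r6 m[X4→φ2] = [2259, 630, 1872, 530]
r6 m[X4→φ4] = [20331, 42525, 14352, 10494]
r6 m[X2→φ2] = [2, 5, 7, 8]
r6 m[X2→φ3] = [39826, 23467, 17112, 11230]
r6 m[X6→φ0] = [7929, 7059, 9150, 4488]
r6 m[X6→φ1] = [8, 19, 15, 16]
r7 m[φ0→X14] = [165966, 130146, 47232, 63267]
r7 m[φ0→X6] = [8, 19, 15, 16]
r7 m[φ1→X4] = [251, 315, 312, 106]
r7 m[φ1→X6] = [7929, 7059, 9150, 4488]
r7 m[φ2→X4] = [81, 135, 46, 99]
r7 m[φ2→X2] = [39826, 23467, 17112, 11230]
r7 m[φ3→X2] = [2, 5, 7, 8]
r7 m[φ4→X4] = [9, 2, 6, 5]
r7 m[X14→φ0] = [1, 1, 1, 1]
r7 m[X4→φ1] = [729, 270, 276, 495]
r7 m[X4→φ2] = [2259, 630, 1872, 530]
r7 m[X4→φ4] = [20331, 42525, 14352, 10494]
r7 m[X2→φ2] = [2, 5, 7, 8]
r7 m[X2→φ3] = [39826, 23467, 17112, 11230]
r7 m[X6→φ0] = [7929, 7059, 9150, 4488]
r7 m[X6→φ1] = [8, 19, 15, 16]
r8 m[φ0→X14] = [165966, 130146, 47232, 63267]
r8 m[φ0→X6] = [8, 19, 15, 16]
r8 m[φ1→X4] = [251, 315, 312, 106]
r8 m[φ1→X6] = [7929, 7059, 9150, 4488]
r8 m[φ2→X4] = [81, 135, 46, 99]
r8 m[φ2→X2] = [39826, 23467, 17112, 11230]
r8 m[φ3→X2] = [2, 5, 7, 8]
r8 m[φ4→X4] = [9, 2, 6, 5]
r8 m[X14→φ0] = [1, 1, 1, 1]
r8 m[X4→φ1] = [729, 270, 276, 495]
r8 m[X4→φ2] = [2259, 630, 1872, 530]
r8 m[X4→φ4] = [20331, 42525, 14352, 10494]
r8 m[X2→φ2] = [2, 5, 7, 8]
r8 m[X2→φ3] = [39826, 23467, 17112, 11230]
r8 m[X6→φ0] = [7929, 7059, 9150, 4488]
r8 m[X6→φ1] = [8, 19, 15, 16]
fixed point reached at round 8
b[X6] = ⊗ incoming = [63432, 134121, 137250, 71808]

b[X6] = [63432, 134121, 137250, 71808]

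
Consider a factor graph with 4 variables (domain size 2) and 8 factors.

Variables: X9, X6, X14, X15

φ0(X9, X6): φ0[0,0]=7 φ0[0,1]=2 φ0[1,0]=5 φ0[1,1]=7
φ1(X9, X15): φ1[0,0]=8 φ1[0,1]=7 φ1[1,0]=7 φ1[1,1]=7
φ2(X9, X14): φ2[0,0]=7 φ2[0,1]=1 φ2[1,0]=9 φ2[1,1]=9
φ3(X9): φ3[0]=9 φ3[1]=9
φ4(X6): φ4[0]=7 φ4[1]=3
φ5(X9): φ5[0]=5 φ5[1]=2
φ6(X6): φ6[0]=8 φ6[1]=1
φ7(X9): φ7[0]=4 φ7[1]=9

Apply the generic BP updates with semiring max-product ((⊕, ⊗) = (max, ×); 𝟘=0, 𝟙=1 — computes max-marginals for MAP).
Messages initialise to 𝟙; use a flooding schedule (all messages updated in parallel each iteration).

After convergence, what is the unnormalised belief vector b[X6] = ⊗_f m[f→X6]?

init: all messages = 𝟙 over 2 values
r1 m[φ0→X9] = [7, 7]
r1 m[φ0→X6] = [7, 7]
r1 m[φ1→X9] = [8, 7]
r1 m[φ1→X15] = [8, 7]
r1 m[φ2→X9] = [7, 9]
r1 m[φ2→X14] = [9, 9]
r1 m[φ3→X9] = [9, 9]
r1 m[φ4→X6] = [7, 3]
r1 m[φ5→X9] = [5, 2]
r1 m[φ6→X6] = [8, 1]
r1 m[φ7→X9] = [4, 9]
r1 m[X9→φ0] = [1, 1]
r1 m[X9→φ1] = [1, 1]
r1 m[X9→φ2] = [1, 1]
r1 m[X9→φ3] = [1, 1]
r1 m[X9→φ5] = [1, 1]
r1 m[X9→φ7] = [1, 1]
r1 m[X6→φ0] = [1, 1]
r1 m[X6→φ4] = [1, 1]
r1 m[X6→φ6] = [1, 1]
r1 m[X14→φ2] = [1, 1]
r1 m[X15→φ1] = [1, 1]
r2 m[φ0→X9] = [7, 7]
r2 m[φ0→X6] = [7, 7]
r2 m[φ1→X9] = [8, 7]
r2 m[φ1→X15] = [8, 7]
r2 m[φ2→X9] = [7, 9]
r2 m[φ2→X14] = [9, 9]
r2 m[φ3→X9] = [9, 9]
r2 m[φ4→X6] = [7, 3]
r2 m[φ5→X9] = [5, 2]
r2 m[φ6→X6] = [8, 1]
r2 m[φ7→X9] = [4, 9]
r2 m[X9→φ0] = [10080, 10206]
r2 m[X9→φ1] = [8820, 10206]
r2 m[X9→φ2] = [10080, 7938]
r2 m[X9→φ3] = [7840, 7938]
r2 m[X9→φ5] = [14112, 35721]
r2 m[X9→φ7] = [17640, 7938]
r2 m[X6→φ0] = [56, 3]
r2 m[X6→φ4] = [56, 7]
r2 m[X6→φ6] = [49, 21]
r2 m[X14→φ2] = [1, 1]
r2 m[X15→φ1] = [1, 1]
r3 m[φ0→X9] = [392, 280]
r3 m[φ0→X6] = [70560, 71442]
r3 m[φ1→X9] = [8, 7]
r3 m[φ1→X15] = [71442, 71442]
r3 m[φ2→X9] = [7, 9]
r3 m[φ2→X14] = [71442, 71442]
r3 m[φ3→X9] = [9, 9]
r3 m[φ4→X6] = [7, 3]
r3 m[φ5→X9] = [5, 2]
r3 m[φ6→X6] = [8, 1]
r3 m[φ7→X9] = [4, 9]
r3 m[X9→φ0] = [10080, 10206]
r3 m[X9→φ1] = [8820, 10206]
r3 m[X9→φ2] = [10080, 7938]
r3 m[X9→φ3] = [7840, 7938]
r3 m[X9→φ5] = [14112, 35721]
r3 m[X9→φ7] = [17640, 7938]
r3 m[X6→φ0] = [56, 3]
r3 m[X6→φ4] = [56, 7]
r3 m[X6→φ6] = [49, 21]
r3 m[X14→φ2] = [1, 1]
r3 m[X15→φ1] = [1, 1]
r4 m[φ0→X9] = [392, 280]
r4 m[φ0→X6] = [70560, 71442]
r4 m[φ1→X9] = [8, 7]
r4 m[φ1→X15] = [71442, 71442]
r4 m[φ2→X9] = [7, 9]
r4 m[φ2→X14] = [71442, 71442]
r4 m[φ3→X9] = [9, 9]
r4 m[φ4→X6] = [7, 3]
r4 m[φ5→X9] = [5, 2]
r4 m[φ6→X6] = [8, 1]
r4 m[φ7→X9] = [4, 9]
r4 m[X9→φ0] = [10080, 10206]
r4 m[X9→φ1] = [493920, 408240]
r4 m[X9→φ2] = [564480, 317520]
r4 m[X9→φ3] = [439040, 317520]
r4 m[X9→φ5] = [790272, 1428840]
r4 m[X9→φ7] = [987840, 317520]
r4 m[X6→φ0] = [56, 3]
r4 m[X6→φ4] = [564480, 71442]
r4 m[X6→φ6] = [493920, 214326]
r4 m[X14→φ2] = [1, 1]
r4 m[X15→φ1] = [1, 1]
r5 m[φ0→X9] = [392, 280]
r5 m[φ0→X6] = [70560, 71442]
r5 m[φ1→X9] = [8, 7]
r5 m[φ1→X15] = [3951360, 3457440]
r5 m[φ2→X9] = [7, 9]
r5 m[φ2→X14] = [3951360, 2857680]
r5 m[φ3→X9] = [9, 9]
r5 m[φ4→X6] = [7, 3]
r5 m[φ5→X9] = [5, 2]
r5 m[φ6→X6] = [8, 1]
r5 m[φ7→X9] = [4, 9]
r5 m[X9→φ0] = [10080, 10206]
r5 m[X9→φ1] = [493920, 408240]
r5 m[X9→φ2] = [564480, 317520]
r5 m[X9→φ3] = [439040, 317520]
r5 m[X9→φ5] = [790272, 1428840]
r5 m[X9→φ7] = [987840, 317520]
r5 m[X6→φ0] = [56, 3]
r5 m[X6→φ4] = [564480, 71442]
r5 m[X6→φ6] = [493920, 214326]
r5 m[X14→φ2] = [1, 1]
r5 m[X15→φ1] = [1, 1]
r6 m[φ0→X9] = [392, 280]
r6 m[φ0→X6] = [70560, 71442]
r6 m[φ1→X9] = [8, 7]
r6 m[φ1→X15] = [3951360, 3457440]
r6 m[φ2→X9] = [7, 9]
r6 m[φ2→X14] = [3951360, 2857680]
r6 m[φ3→X9] = [9, 9]
r6 m[φ4→X6] = [7, 3]
r6 m[φ5→X9] = [5, 2]
r6 m[φ6→X6] = [8, 1]
r6 m[φ7→X9] = [4, 9]
r6 m[X9→φ0] = [10080, 10206]
r6 m[X9→φ1] = [493920, 408240]
r6 m[X9→φ2] = [564480, 317520]
r6 m[X9→φ3] = [439040, 317520]
r6 m[X9→φ5] = [790272, 1428840]
r6 m[X9→φ7] = [987840, 317520]
r6 m[X6→φ0] = [56, 3]
r6 m[X6→φ4] = [564480, 71442]
r6 m[X6→φ6] = [493920, 214326]
r6 m[X14→φ2] = [1, 1]
r6 m[X15→φ1] = [1, 1]
fixed point reached at round 6
b[X6] = ⊗ incoming = [3951360, 214326]

b[X6] = [3951360, 214326]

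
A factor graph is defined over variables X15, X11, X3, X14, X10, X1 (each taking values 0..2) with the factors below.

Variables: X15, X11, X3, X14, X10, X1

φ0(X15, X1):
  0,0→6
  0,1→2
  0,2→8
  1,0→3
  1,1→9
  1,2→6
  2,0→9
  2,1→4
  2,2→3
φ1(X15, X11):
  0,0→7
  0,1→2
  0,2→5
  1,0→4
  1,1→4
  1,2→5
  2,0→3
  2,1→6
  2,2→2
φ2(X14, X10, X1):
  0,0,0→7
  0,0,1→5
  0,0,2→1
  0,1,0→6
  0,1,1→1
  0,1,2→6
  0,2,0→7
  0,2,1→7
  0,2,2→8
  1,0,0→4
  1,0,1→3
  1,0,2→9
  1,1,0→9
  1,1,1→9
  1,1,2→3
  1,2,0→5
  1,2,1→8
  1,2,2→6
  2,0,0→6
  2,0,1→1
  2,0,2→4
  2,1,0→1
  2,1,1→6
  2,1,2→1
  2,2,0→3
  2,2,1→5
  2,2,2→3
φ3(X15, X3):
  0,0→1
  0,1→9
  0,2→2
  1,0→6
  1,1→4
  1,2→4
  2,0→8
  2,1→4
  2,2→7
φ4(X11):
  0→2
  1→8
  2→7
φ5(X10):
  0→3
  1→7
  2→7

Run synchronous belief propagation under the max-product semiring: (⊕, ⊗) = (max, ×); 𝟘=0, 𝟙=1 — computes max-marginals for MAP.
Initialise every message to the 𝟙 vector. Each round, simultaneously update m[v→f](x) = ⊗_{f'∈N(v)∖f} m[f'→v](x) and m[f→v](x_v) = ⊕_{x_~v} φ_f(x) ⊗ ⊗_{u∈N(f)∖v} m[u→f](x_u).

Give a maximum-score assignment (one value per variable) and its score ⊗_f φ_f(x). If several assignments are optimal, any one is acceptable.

assignment: (X15=2, X11=1, X3=0, X14=1, X10=1, X1=0); score = 217728

init: all messages = 𝟙 over 3 values
r1 m[φ0→X15] = [8, 9, 9]
r1 m[φ0→X1] = [9, 9, 8]
r1 m[φ1→X15] = [7, 5, 6]
r1 m[φ1→X11] = [7, 6, 5]
r1 m[φ2→X14] = [8, 9, 6]
r1 m[φ2→X10] = [9, 9, 8]
r1 m[φ2→X1] = [9, 9, 9]
r1 m[φ3→X15] = [9, 6, 8]
r1 m[φ3→X3] = [8, 9, 7]
r1 m[φ4→X11] = [2, 8, 7]
r1 m[φ5→X10] = [3, 7, 7]
r1 m[X15→φ0] = [1, 1, 1]
r1 m[X15→φ1] = [1, 1, 1]
r1 m[X15→φ3] = [1, 1, 1]
r1 m[X11→φ1] = [1, 1, 1]
r1 m[X11→φ4] = [1, 1, 1]
r1 m[X3→φ3] = [1, 1, 1]
r1 m[X14→φ2] = [1, 1, 1]
r1 m[X10→φ2] = [1, 1, 1]
r1 m[X10→φ5] = [1, 1, 1]
r1 m[X1→φ0] = [1, 1, 1]
r1 m[X1→φ2] = [1, 1, 1]
r2 m[φ0→X15] = [8, 9, 9]
r2 m[φ0→X1] = [9, 9, 8]
r2 m[φ1→X15] = [7, 5, 6]
r2 m[φ1→X11] = [7, 6, 5]
r2 m[φ2→X14] = [8, 9, 6]
r2 m[φ2→X10] = [9, 9, 8]
r2 m[φ2→X1] = [9, 9, 9]
r2 m[φ3→X15] = [9, 6, 8]
r2 m[φ3→X3] = [8, 9, 7]
r2 m[φ4→X11] = [2, 8, 7]
r2 m[φ5→X10] = [3, 7, 7]
r2 m[X15→φ0] = [63, 30, 48]
r2 m[X15→φ1] = [72, 54, 72]
r2 m[X15→φ3] = [56, 45, 54]
r2 m[X11→φ1] = [2, 8, 7]
r2 m[X11→φ4] = [7, 6, 5]
r2 m[X3→φ3] = [1, 1, 1]
r2 m[X14→φ2] = [1, 1, 1]
r2 m[X10→φ2] = [3, 7, 7]
r2 m[X10→φ5] = [9, 9, 8]
r2 m[X1→φ0] = [9, 9, 9]
r2 m[X1→φ2] = [9, 9, 8]
r3 m[φ0→X15] = [72, 81, 81]
r3 m[φ0→X1] = [432, 270, 504]
r3 m[φ1→X15] = [35, 35, 48]
r3 m[φ1→X11] = [504, 432, 360]
r3 m[φ2→X14] = [448, 567, 378]
r3 m[φ2→X10] = [72, 81, 72]
r3 m[φ2→X1] = [63, 63, 56]
r3 m[φ3→X15] = [9, 6, 8]
r3 m[φ3→X3] = [432, 504, 378]
r3 m[φ4→X11] = [2, 8, 7]
r3 m[φ5→X10] = [3, 7, 7]
r3 m[X15→φ0] = [63, 30, 48]
r3 m[X15→φ1] = [72, 54, 72]
r3 m[X15→φ3] = [56, 45, 54]
r3 m[X11→φ1] = [2, 8, 7]
r3 m[X11→φ4] = [7, 6, 5]
r3 m[X3→φ3] = [1, 1, 1]
r3 m[X14→φ2] = [1, 1, 1]
r3 m[X10→φ2] = [3, 7, 7]
r3 m[X10→φ5] = [9, 9, 8]
r3 m[X1→φ0] = [9, 9, 9]
r3 m[X1→φ2] = [9, 9, 8]
r4 m[φ0→X15] = [72, 81, 81]
r4 m[φ0→X1] = [432, 270, 504]
r4 m[φ1→X15] = [35, 35, 48]
r4 m[φ1→X11] = [504, 432, 360]
r4 m[φ2→X14] = [448, 567, 378]
r4 m[φ2→X10] = [72, 81, 72]
r4 m[φ2→X1] = [63, 63, 56]
r4 m[φ3→X15] = [9, 6, 8]
r4 m[φ3→X3] = [432, 504, 378]
r4 m[φ4→X11] = [2, 8, 7]
r4 m[φ5→X10] = [3, 7, 7]
r4 m[X15→φ0] = [315, 210, 384]
r4 m[X15→φ1] = [648, 486, 648]
r4 m[X15→φ3] = [2520, 2835, 3888]
r4 m[X11→φ1] = [2, 8, 7]
r4 m[X11→φ4] = [504, 432, 360]
r4 m[X3→φ3] = [1, 1, 1]
r4 m[X14→φ2] = [1, 1, 1]
r4 m[X10→φ2] = [3, 7, 7]
r4 m[X10→φ5] = [72, 81, 72]
r4 m[X1→φ0] = [63, 63, 56]
r4 m[X1→φ2] = [432, 270, 504]
r5 m[φ0→X15] = [448, 567, 567]
r5 m[φ0→X1] = [3456, 1890, 2520]
r5 m[φ1→X15] = [35, 35, 48]
r5 m[φ1→X11] = [4536, 3888, 3240]
r5 m[φ2→X14] = [28224, 27216, 11340]
r5 m[φ2→X10] = [4536, 3888, 4032]
r5 m[φ2→X1] = [63, 63, 56]
r5 m[φ3→X15] = [9, 6, 8]
r5 m[φ3→X3] = [31104, 22680, 27216]
r5 m[φ4→X11] = [2, 8, 7]
r5 m[φ5→X10] = [3, 7, 7]
r5 m[X15→φ0] = [315, 210, 384]
r5 m[X15→φ1] = [648, 486, 648]
r5 m[X15→φ3] = [2520, 2835, 3888]
r5 m[X11→φ1] = [2, 8, 7]
r5 m[X11→φ4] = [504, 432, 360]
r5 m[X3→φ3] = [1, 1, 1]
r5 m[X14→φ2] = [1, 1, 1]
r5 m[X10→φ2] = [3, 7, 7]
r5 m[X10→φ5] = [72, 81, 72]
r5 m[X1→φ0] = [63, 63, 56]
r5 m[X1→φ2] = [432, 270, 504]
r6 m[φ0→X15] = [448, 567, 567]
r6 m[φ0→X1] = [3456, 1890, 2520]
r6 m[φ1→X15] = [35, 35, 48]
r6 m[φ1→X11] = [4536, 3888, 3240]
r6 m[φ2→X14] = [28224, 27216, 11340]
r6 m[φ2→X10] = [4536, 3888, 4032]
r6 m[φ2→X1] = [63, 63, 56]
r6 m[φ3→X15] = [9, 6, 8]
r6 m[φ3→X3] = [31104, 22680, 27216]
r6 m[φ4→X11] = [2, 8, 7]
r6 m[φ5→X10] = [3, 7, 7]
r6 m[X15→φ0] = [315, 210, 384]
r6 m[X15→φ1] = [4032, 3402, 4536]
r6 m[X15→φ3] = [15680, 19845, 27216]
r6 m[X11→φ1] = [2, 8, 7]
r6 m[X11→φ4] = [4536, 3888, 3240]
r6 m[X3→φ3] = [1, 1, 1]
r6 m[X14→φ2] = [1, 1, 1]
r6 m[X10→φ2] = [3, 7, 7]
r6 m[X10→φ5] = [4536, 3888, 4032]
r6 m[X1→φ0] = [63, 63, 56]
r6 m[X1→φ2] = [3456, 1890, 2520]
r7 m[φ0→X15] = [448, 567, 567]
r7 m[φ0→X1] = [3456, 1890, 2520]
r7 m[φ1→X15] = [35, 35, 48]
r7 m[φ1→X11] = [28224, 27216, 20160]
r7 m[φ2→X14] = [169344, 217728, 79380]
r7 m[φ2→X10] = [24192, 31104, 24192]
r7 m[φ2→X1] = [63, 63, 56]
r7 m[φ3→X15] = [9, 6, 8]
r7 m[φ3→X3] = [217728, 141120, 190512]
r7 m[φ4→X11] = [2, 8, 7]
r7 m[φ5→X10] = [3, 7, 7]
r7 m[X15→φ0] = [315, 210, 384]
r7 m[X15→φ1] = [4032, 3402, 4536]
r7 m[X15→φ3] = [15680, 19845, 27216]
r7 m[X11→φ1] = [2, 8, 7]
r7 m[X11→φ4] = [4536, 3888, 3240]
r7 m[X3→φ3] = [1, 1, 1]
r7 m[X14→φ2] = [1, 1, 1]
r7 m[X10→φ2] = [3, 7, 7]
r7 m[X10→φ5] = [4536, 3888, 4032]
r7 m[X1→φ0] = [63, 63, 56]
r7 m[X1→φ2] = [3456, 1890, 2520]
r8 m[φ0→X15] = [448, 567, 567]
r8 m[φ0→X1] = [3456, 1890, 2520]
r8 m[φ1→X15] = [35, 35, 48]
r8 m[φ1→X11] = [28224, 27216, 20160]
r8 m[φ2→X14] = [169344, 217728, 79380]
r8 m[φ2→X10] = [24192, 31104, 24192]
r8 m[φ2→X1] = [63, 63, 56]
r8 m[φ3→X15] = [9, 6, 8]
r8 m[φ3→X3] = [217728, 141120, 190512]
r8 m[φ4→X11] = [2, 8, 7]
r8 m[φ5→X10] = [3, 7, 7]
r8 m[X15→φ0] = [315, 210, 384]
r8 m[X15→φ1] = [4032, 3402, 4536]
r8 m[X15→φ3] = [15680, 19845, 27216]
r8 m[X11→φ1] = [2, 8, 7]
r8 m[X11→φ4] = [28224, 27216, 20160]
r8 m[X3→φ3] = [1, 1, 1]
r8 m[X14→φ2] = [1, 1, 1]
r8 m[X10→φ2] = [3, 7, 7]
r8 m[X10→φ5] = [24192, 31104, 24192]
r8 m[X1→φ0] = [63, 63, 56]
r8 m[X1→φ2] = [3456, 1890, 2520]
r9 m[φ0→X15] = [448, 567, 567]
r9 m[φ0→X1] = [3456, 1890, 2520]
r9 m[φ1→X15] = [35, 35, 48]
r9 m[φ1→X11] = [28224, 27216, 20160]
r9 m[φ2→X14] = [169344, 217728, 79380]
r9 m[φ2→X10] = [24192, 31104, 24192]
r9 m[φ2→X1] = [63, 63, 56]
r9 m[φ3→X15] = [9, 6, 8]
r9 m[φ3→X3] = [217728, 141120, 190512]
r9 m[φ4→X11] = [2, 8, 7]
r9 m[φ5→X10] = [3, 7, 7]
r9 m[X15→φ0] = [315, 210, 384]
r9 m[X15→φ1] = [4032, 3402, 4536]
r9 m[X15→φ3] = [15680, 19845, 27216]
r9 m[X11→φ1] = [2, 8, 7]
r9 m[X11→φ4] = [28224, 27216, 20160]
r9 m[X3→φ3] = [1, 1, 1]
r9 m[X14→φ2] = [1, 1, 1]
r9 m[X10→φ2] = [3, 7, 7]
r9 m[X10→φ5] = [24192, 31104, 24192]
r9 m[X1→φ0] = [63, 63, 56]
r9 m[X1→φ2] = [3456, 1890, 2520]
fixed point reached at round 9
traceback from X15: (X15=2, X11=1, X3=0, X14=1, X10=1, X1=0), score=217728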